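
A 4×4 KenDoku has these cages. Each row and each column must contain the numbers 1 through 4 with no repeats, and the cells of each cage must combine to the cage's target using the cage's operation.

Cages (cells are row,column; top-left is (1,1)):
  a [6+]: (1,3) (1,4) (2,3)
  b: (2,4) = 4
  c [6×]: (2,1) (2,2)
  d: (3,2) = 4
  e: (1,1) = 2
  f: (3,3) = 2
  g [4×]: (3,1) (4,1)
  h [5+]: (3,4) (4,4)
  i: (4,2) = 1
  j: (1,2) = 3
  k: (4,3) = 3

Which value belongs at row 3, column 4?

3

Cage e is a single given cell, so (1,1) = 2.
Cage j is given, so (1,2) = 3.
Row 1 now contains 3; hence (1,4) = 1.
Column 1 already has 2, so (2,1) = 3.
Column 2 now contains 3, so (2,2) = 2.
Row 2 now contains 2; hence (2,3) = 1.
Cage b is given; hence (2,4) = 4.
D is a freebie, leaving (3,2) = 4.
Cage f is given, leaving (3,3) = 2.
Row 3 now contains 2; hence (3,4) = 3.
Cage i is a single given cell, leaving (4,2) = 1.
K is a freebie, which forces (4,3) = 3.
Column 4 now contains 3; hence (4,4) = 2.
Row 1 now contains 1, which forces (1,3) = 4.
Row 3 already has 4, so (3,1) = 1.
Row 4 now contains 1; hence (4,1) = 4.
Filled in: 2 3 4 1 / 3 2 1 4 / 1 4 2 3 / 4 1 3 2.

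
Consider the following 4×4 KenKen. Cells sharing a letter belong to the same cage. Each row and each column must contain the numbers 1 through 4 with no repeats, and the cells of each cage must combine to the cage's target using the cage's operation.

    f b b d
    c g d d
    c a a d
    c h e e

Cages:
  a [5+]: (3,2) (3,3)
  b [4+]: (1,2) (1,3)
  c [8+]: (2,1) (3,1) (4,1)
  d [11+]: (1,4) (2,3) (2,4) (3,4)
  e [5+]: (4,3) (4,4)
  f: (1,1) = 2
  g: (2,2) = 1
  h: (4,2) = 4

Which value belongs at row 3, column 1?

4

Cage f is given, so (1,1) = 2.
Cage g is given, so (2,2) = 1.
Cage h is a single given cell, leaving (4,2) = 4.
Column 2 now contains 1, which forces (1,2) = 3.
Cage b's pair has sum 4; hence (1,3) = 1.
Row 1 already has 1, leaving (1,4) = 4.
Column 2 already has 3, leaving (3,2) = 2.
Row 3 now contains 2; hence (3,3) = 3.
3 is placed in row 3; hence (3,4) = 1.
Column 3 now contains 3, which forces (4,3) = 2.
Row 4 already has 2, so (4,4) = 3.
The 3 cells of cage c must have sum 8; hence (2,1) = 3.
Column 3 now contains 2; hence (2,3) = 4.
Column 4 now contains 3; hence (2,4) = 2.
Row 3 now contains 1, leaving (3,1) = 4.
3 is placed in row 4, which forces (4,1) = 1.
Filled in: 2 3 1 4 / 3 1 4 2 / 4 2 3 1 / 1 4 2 3.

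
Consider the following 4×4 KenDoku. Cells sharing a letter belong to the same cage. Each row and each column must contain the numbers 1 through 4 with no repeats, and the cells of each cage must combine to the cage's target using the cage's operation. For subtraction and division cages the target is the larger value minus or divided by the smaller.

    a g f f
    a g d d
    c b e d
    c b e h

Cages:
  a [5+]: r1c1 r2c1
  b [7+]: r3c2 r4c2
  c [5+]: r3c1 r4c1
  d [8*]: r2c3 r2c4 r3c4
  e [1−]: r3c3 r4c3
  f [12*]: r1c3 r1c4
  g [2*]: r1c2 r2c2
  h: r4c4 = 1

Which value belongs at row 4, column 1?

4

H is a freebie, which forces r4c4 = 1.
Cage d has product 8, leaving r2c3 = 1.
Cage g needs two cells with product 2, leaving r1c2 = 1.
1 is placed in row 2, so r2c2 = 2.
2 is placed in row 2; hence r2c4 = 4.
Column 4 now contains 4; hence r3c4 = 2.
Cage a's pair has sum 5, which forces r1c1 = 2.
The two cells of cage f must have product 12, so r1c3 = 4.
Column 4 now contains 4, leaving r1c4 = 3.
Row 2 already has 4; hence r2c1 = 3.
Column 1 now contains 3, so r3c1 = 1.
Column 3 now contains 4, leaving r3c3 = 3.
2 is placed in column 1, so r4c1 = 4.
Row 4 already has 4, so r4c2 = 3.
3 is placed in column 3, leaving r4c3 = 2.
Row 3 now contains 3, so r3c2 = 4.
The full grid is 2 1 4 3 / 3 2 1 4 / 1 4 3 2 / 4 3 2 1.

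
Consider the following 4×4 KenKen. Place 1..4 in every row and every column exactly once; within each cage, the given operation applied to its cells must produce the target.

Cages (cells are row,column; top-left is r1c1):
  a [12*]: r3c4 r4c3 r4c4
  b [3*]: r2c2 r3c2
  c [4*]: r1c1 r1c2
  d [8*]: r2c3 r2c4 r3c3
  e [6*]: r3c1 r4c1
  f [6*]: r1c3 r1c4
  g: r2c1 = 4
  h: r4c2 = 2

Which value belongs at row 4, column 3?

1

G is a freebie, leaving r2c1 = 4.
Cage h is a single given cell, so r4c2 = 2.
Column 1 now contains 4; hence r1c1 = 1.
Cage c needs two cells with product 4, leaving r1c2 = 4.
Cage e's pair has product 6; hence r3c1 = 2.
The 3 cells of cage d must have product 8; hence r3c3 = 4.
2 is placed in row 4, which forces r4c1 = 3.
Row 4 now contains 3, which forces r4c3 = 1.
Row 4 now contains 1, leaving r4c4 = 4.
Column 3 already has 1; hence r2c3 = 2.
Cage d needs product 8, which forces r2c4 = 1.
Cage a has product 12, so r3c4 = 3.
2 is placed in column 3, which forces r1c3 = 3.
3 is placed in column 4, so r1c4 = 2.
Row 2 already has 1, leaving r2c2 = 3.
Row 3 already has 3, which forces r3c2 = 1.
The full grid is 1 4 3 2 / 4 3 2 1 / 2 1 4 3 / 3 2 1 4.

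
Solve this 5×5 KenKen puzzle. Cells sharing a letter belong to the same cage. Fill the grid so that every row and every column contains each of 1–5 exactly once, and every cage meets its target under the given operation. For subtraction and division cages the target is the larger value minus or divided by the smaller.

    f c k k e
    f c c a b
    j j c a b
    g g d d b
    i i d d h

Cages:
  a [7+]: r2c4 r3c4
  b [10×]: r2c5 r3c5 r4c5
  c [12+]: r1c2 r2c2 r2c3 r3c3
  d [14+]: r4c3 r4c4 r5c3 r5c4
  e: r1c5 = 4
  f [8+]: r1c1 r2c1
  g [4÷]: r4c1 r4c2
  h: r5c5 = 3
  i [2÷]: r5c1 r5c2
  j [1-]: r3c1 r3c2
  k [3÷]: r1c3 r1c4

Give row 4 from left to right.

1 4 2 3 5

E is a freebie, leaving r1c5 = 4.
Cage h is a single given cell, which forces r5c5 = 3.
In row 1, 2 can only go at r1c2, so r1c2 = 2.
The two cells of cage i must have quotient 2; hence r5c1 = 2.
In row 1, 5 can only go at r1c1, so r1c1 = 5.
5 is placed in column 1, leaving r2c1 = 3.
Column 1 already has 3, leaving r3c1 = 4.
4 is placed in column 1, which forces r4c1 = 1.
Row 4 now contains 1; hence r4c2 = 4.
Column 2 now contains 4, leaving r5c2 = 1.
Column 2 already has 1, which forces r2c2 = 5.
5 is placed in column 2; hence r3c2 = 3.
Row 3 already has 3, leaving r3c3 = 1.
Column 3 already has 1; hence r1c3 = 3.
Cage k's pair has quotient 3; hence r1c4 = 1.
Cage c has sum 12, leaving r2c3 = 4.
Cage a needs two cells with sum 7, so r2c4 = 2.
Cage b needs product 10, so r2c5 = 1.
Cage a's pair has sum 7, which forces r3c4 = 5.
Row 3 already has 5; hence r3c5 = 2.
3 is placed in column 3, leaving r4c3 = 2.
2 is placed in column 4, leaving r4c4 = 3.
2 is placed in column 5, leaving r4c5 = 5.
Column 3 now contains 4, leaving r5c3 = 5.
Column 4 already has 5, leaving r5c4 = 4.
Completed grid: 5 2 3 1 4 / 3 5 4 2 1 / 4 3 1 5 2 / 1 4 2 3 5 / 2 1 5 4 3.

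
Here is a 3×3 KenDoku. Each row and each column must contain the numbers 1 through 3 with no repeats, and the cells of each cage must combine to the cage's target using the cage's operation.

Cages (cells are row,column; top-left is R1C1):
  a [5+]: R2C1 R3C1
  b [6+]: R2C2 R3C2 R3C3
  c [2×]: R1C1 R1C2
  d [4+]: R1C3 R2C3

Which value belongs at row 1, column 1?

The only place for 3 in row 1 is R1C3.
Column 3 now contains 3, so R2C3 = 1.
1 is placed in column 3, leaving R3C3 = 2.
Cage a's pair has sum 5; hence R2C1 = 2.
The 3 cells of cage b must have sum 6; hence R2C2 = 3.
2 is placed in row 3, so R3C1 = 3.
Cage b needs sum 6, so R3C2 = 1.
2 is placed in column 1, leaving R1C1 = 1.
Column 2 already has 1, so R1C2 = 2.
Filled in: 1 2 3 / 2 3 1 / 3 1 2.

1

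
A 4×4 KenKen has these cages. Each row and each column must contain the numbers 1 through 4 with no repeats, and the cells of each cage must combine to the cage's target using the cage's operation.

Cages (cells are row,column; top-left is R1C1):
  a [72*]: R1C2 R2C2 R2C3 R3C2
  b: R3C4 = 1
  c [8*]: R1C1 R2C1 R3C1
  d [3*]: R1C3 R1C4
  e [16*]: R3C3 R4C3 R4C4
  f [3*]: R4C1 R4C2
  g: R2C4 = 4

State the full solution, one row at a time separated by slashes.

Cage a needs product 72; hence R2C3 = 3.
Cage g is given, which forces R2C4 = 4.
B is a freebie, so R3C4 = 1.
Column 4 already has 4; hence R4C4 = 2.
Column 3 already has 3, which forces R1C3 = 1.
Column 4 already has 1; hence R1C4 = 3.
Row 2 now contains 4, leaving R2C2 = 2.
The 3 cells of cage e must have product 16, leaving R3C3 = 2.
Cage e has product 16, which forces R4C3 = 4.
Cage c has product 8, which forces R1C1 = 2.
Row 1 now contains 3, which forces R1C2 = 4.
Row 2 already has 2, leaving R2C1 = 1.
Row 3 already has 2, which forces R3C1 = 4.
Cage a needs product 72, which forces R3C2 = 3.
Column 1 now contains 1, which forces R4C1 = 3.
Column 2 already has 3, leaving R4C2 = 1.

2 4 1 3 / 1 2 3 4 / 4 3 2 1 / 3 1 4 2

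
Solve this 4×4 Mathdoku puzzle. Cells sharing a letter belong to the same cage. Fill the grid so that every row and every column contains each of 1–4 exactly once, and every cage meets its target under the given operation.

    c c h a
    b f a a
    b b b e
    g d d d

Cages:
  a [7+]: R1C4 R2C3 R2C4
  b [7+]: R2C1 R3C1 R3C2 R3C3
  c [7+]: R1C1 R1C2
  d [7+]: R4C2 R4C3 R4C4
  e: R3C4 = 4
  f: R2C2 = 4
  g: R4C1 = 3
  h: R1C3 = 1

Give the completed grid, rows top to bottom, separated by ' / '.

4 3 1 2 / 1 4 2 3 / 2 1 3 4 / 3 2 4 1

H is a freebie, so R1C3 = 1.
The 4 cells of cage b must have sum 7; hence R2C1 = 1.
F is a freebie, leaving R2C2 = 4.
Cage e is given; hence R3C4 = 4.
Cage g is a single given cell; hence R4C1 = 3.
3 is placed in column 1, leaving R1C1 = 4.
Column 2 already has 4; hence R1C2 = 3.
Cage a needs sum 7, leaving R1C4 = 2.
Cage a has sum 7, so R2C3 = 2.
Cage a has sum 7, leaving R2C4 = 3.
3 is placed in column 1; hence R3C1 = 2.
Cage b needs sum 7, leaving R3C2 = 1.
Cage b has sum 7; hence R3C3 = 3.
1 is placed in column 2, which forces R4C2 = 2.
The 3 cells of cage d must have sum 7; hence R4C3 = 4.
Column 4 already has 2, so R4C4 = 1.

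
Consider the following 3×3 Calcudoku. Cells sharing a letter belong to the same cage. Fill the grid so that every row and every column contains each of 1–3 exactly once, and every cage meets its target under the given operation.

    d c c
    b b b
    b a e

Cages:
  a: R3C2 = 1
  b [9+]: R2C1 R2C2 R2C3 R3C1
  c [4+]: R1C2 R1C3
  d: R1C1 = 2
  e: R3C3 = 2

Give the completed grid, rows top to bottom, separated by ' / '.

2 3 1 / 1 2 3 / 3 1 2

Cage d is given, which forces R1C1 = 2.
Column 1 now contains 2, so R2C1 = 1.
Cage b has sum 9, so R3C1 = 3.
Cage a is a single given cell, which forces R3C2 = 1.
Cage e is a single given cell, which forces R3C3 = 2.
Column 2 now contains 1; hence R1C2 = 3.
The two cells of cage c must have sum 4, so R1C3 = 1.
Cage b needs sum 9, which forces R2C2 = 2.
Column 3 now contains 2; hence R2C3 = 3.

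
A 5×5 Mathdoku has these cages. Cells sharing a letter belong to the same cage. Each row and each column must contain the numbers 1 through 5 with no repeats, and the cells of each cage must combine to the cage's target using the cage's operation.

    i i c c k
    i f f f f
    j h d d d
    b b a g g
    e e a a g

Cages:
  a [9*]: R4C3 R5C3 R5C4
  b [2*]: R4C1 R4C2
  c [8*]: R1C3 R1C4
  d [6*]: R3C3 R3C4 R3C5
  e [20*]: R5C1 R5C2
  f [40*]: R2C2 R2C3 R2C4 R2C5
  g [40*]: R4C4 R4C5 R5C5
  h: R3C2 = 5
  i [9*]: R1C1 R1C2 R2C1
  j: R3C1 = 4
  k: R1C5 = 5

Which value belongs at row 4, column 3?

Cage i needs product 9; hence R1C1 = 1.
The 3 cells of cage i must have product 9; hence R1C2 = 3.
Cage k is given, which forces R1C5 = 5.
Cage i needs product 9; hence R2C1 = 3.
J is a freebie, so R3C1 = 4.
Cage h is a single given cell, leaving R3C2 = 5.
Column 1 now contains 1, leaving R4C1 = 2.
Row 4 now contains 2, so R4C2 = 1.
The 3 cells of cage a must have product 9, so R4C3 = 3.
Row 4 now contains 2, leaving R4C5 = 4.
4 is placed in column 1; hence R5C1 = 5.
5 is placed in column 2, which forces R5C2 = 4.
The 3 cells of cage a must have product 9, which forces R5C3 = 1.
The 3 cells of cage a must have product 9, so R5C4 = 3.
4 is placed in column 5, which forces R5C5 = 2.
Column 2 already has 4, so R2C2 = 2.
Column 5 now contains 2, so R2C5 = 1.
Column 3 already has 1; hence R3C3 = 2.
Cage d has product 6; hence R3C4 = 1.
Cage d has product 6; hence R3C5 = 3.
4 is placed in row 4, which forces R4C4 = 5.
Column 3 now contains 2, leaving R1C3 = 4.
Cage c needs two cells with product 8, which forces R1C4 = 2.
Cage f needs product 40, so R2C3 = 5.
5 is placed in column 4, so R2C4 = 4.
The full grid is 1 3 4 2 5 / 3 2 5 4 1 / 4 5 2 1 3 / 2 1 3 5 4 / 5 4 1 3 2.

3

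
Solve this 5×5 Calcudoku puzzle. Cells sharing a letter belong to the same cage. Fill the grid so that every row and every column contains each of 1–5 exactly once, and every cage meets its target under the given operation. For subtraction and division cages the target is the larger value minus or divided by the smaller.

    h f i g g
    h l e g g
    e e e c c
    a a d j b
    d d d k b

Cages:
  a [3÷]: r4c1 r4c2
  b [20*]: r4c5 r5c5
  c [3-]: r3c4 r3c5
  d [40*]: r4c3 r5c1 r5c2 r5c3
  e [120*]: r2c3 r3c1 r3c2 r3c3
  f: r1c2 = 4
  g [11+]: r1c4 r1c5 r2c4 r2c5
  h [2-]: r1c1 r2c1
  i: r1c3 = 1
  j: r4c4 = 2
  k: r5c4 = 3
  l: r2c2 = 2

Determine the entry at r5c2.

Cage f is a single given cell, which forces r1c2 = 4.
Cage i is given, leaving r1c3 = 1.
Cage l is given, leaving r2c2 = 2.
Cage j is a single given cell, which forces r4c4 = 2.
Cage k is given, which forces r5c4 = 3.
Column 4 now contains 3, which forces r1c4 = 5.
The 4 cells of cage g must have sum 11; hence r1c5 = 2.
The 4 cells of cage g must have sum 11, leaving r2c4 = 1.
The 4 cells of cage g must have sum 11; hence r2c5 = 3.
1 is placed in column 4, which forces r3c4 = 4.
Row 3 already has 4, which forces r3c5 = 1.
Row 1 already has 2, so r1c1 = 3.
Cage h needs two cells with difference 2; hence r2c1 = 5.
Cage e has product 120, which forces r2c3 = 4.
Column 1 now contains 5, so r3c1 = 2.
Column 1 already has 3, so r4c1 = 1.
1 is placed in row 4, leaving r4c2 = 3.
4 is placed in column 3, which forces r4c3 = 5.
Row 4 already has 5; hence r4c5 = 4.
Column 1 now contains 1; hence r5c1 = 4.
5 is placed in column 3, leaving r5c3 = 2.
4 is placed in column 5, so r5c5 = 5.
Column 2 now contains 3, which forces r3c2 = 5.
5 is placed in column 3, leaving r3c3 = 3.
5 is placed in row 5, which forces r5c2 = 1.
Filled in: 3 4 1 5 2 / 5 2 4 1 3 / 2 5 3 4 1 / 1 3 5 2 4 / 4 1 2 3 5.

1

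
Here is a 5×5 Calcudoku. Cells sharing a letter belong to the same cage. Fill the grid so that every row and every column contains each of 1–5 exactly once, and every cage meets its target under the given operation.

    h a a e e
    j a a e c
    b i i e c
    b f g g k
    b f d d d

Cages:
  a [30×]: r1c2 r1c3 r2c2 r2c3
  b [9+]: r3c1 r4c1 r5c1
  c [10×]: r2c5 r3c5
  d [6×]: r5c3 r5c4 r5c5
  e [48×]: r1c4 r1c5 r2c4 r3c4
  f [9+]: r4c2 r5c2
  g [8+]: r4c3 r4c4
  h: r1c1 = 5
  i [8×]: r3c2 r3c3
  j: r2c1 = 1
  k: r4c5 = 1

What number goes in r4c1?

Cage h is a single given cell; hence r1c1 = 5.
J is a freebie; hence r2c1 = 1.
Cage k is a single given cell; hence r4c5 = 1.
Row 2 needs a 4, and only r2c4 is open for it.
The only place for 4 in row 1 is r1c5.
In row 3, 1 can only go at r3c4, so r3c4 = 1.
1 is placed in column 4, leaving r1c4 = 3.
Column 4 now contains 3, leaving r4c4 = 5.
Cage d has product 6, so r5c3 = 1.
Column 4 now contains 3, so r5c4 = 2.
2 is placed in row 5; hence r5c5 = 3.
Cage a has product 30, which forces r1c2 = 1.
Column 3 now contains 1, which forces r1c3 = 2.
2 is placed in column 3, leaving r3c3 = 4.
Row 4 already has 5, leaving r4c2 = 4.
Row 4 already has 5, so r4c3 = 3.
3 is placed in row 5, which forces r5c1 = 4.
The two cells of cage f must have sum 9, so r5c2 = 5.
5 is placed in column 2; hence r2c2 = 3.
Column 3 already has 3; hence r2c3 = 5.
Row 2 now contains 5; hence r2c5 = 2.
Cage b has sum 9, leaving r3c1 = 3.
4 is placed in row 3; hence r3c2 = 2.
Column 5 now contains 2, leaving r3c5 = 5.
Row 4 now contains 3, so r4c1 = 2.
The full grid is 5 1 2 3 4 / 1 3 5 4 2 / 3 2 4 1 5 / 2 4 3 5 1 / 4 5 1 2 3.

2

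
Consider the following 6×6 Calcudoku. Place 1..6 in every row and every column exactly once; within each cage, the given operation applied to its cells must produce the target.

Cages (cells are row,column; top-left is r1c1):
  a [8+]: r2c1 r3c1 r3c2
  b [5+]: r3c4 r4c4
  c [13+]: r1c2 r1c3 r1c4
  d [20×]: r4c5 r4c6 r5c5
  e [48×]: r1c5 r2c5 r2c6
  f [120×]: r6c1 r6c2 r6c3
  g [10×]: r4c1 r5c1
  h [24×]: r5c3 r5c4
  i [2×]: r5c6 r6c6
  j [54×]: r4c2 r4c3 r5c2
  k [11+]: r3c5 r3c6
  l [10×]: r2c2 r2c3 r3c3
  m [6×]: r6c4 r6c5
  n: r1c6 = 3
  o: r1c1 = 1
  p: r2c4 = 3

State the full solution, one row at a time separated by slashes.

Cage o is given, so r1c1 = 1.
N is a freebie, so r1c6 = 3.
Cage p is a single given cell, so r2c4 = 3.
Cage j has product 54, which forces r4c2 = 6.
The 3 cells of cage j must have product 54; hence r4c3 = 3.
Cage j has product 54, leaving r5c2 = 3.
Row 1 needs a 4, and only r1c5 is open for it.
The only place for 4 in row 2 is r2c1.
Cage a needs sum 8, leaving r3c1 = 3.
Cage a has sum 8, so r3c2 = 1.
Row 3 already has 1, leaving r3c4 = 4.
4 is placed in column 4, which forces r4c4 = 1.
Row 4 now contains 1, leaving r4c5 = 5.
4 is placed in column 4, leaving r5c4 = 6.
Column 4 already has 6, leaving r6c4 = 2.
Row 6 already has 2, which forces r6c6 = 1.
The 3 cells of cage c must have sum 13, which forces r1c2 = 2.
Cage c has sum 13, so r1c3 = 6.
Column 4 already has 2, leaving r1c4 = 5.
2 is placed in column 2; hence r2c2 = 5.
Cage l has product 10, so r2c3 = 1.
Column 5 already has 5, which forces r3c5 = 6.
The two cells of cage k must have sum 11, so r3c6 = 5.
5 is placed in row 4, leaving r4c1 = 2.
Row 4 already has 2; hence r4c6 = 4.
The two cells of cage g must have product 10, which forces r5c1 = 5.
Row 5 already has 6, which forces r5c3 = 4.
Column 6 already has 1, which forces r5c6 = 2.
Column 1 already has 5, leaving r6c1 = 6.
Column 2 already has 5, leaving r6c2 = 4.
Column 3 already has 4, so r6c3 = 5.
Cage m's pair has product 6; hence r6c5 = 3.
Column 5 now contains 6, which forces r2c5 = 2.
2 is placed in column 6, leaving r2c6 = 6.
Row 3 already has 5, so r3c3 = 2.
2 is placed in row 5; hence r5c5 = 1.

1 2 6 5 4 3 / 4 5 1 3 2 6 / 3 1 2 4 6 5 / 2 6 3 1 5 4 / 5 3 4 6 1 2 / 6 4 5 2 3 1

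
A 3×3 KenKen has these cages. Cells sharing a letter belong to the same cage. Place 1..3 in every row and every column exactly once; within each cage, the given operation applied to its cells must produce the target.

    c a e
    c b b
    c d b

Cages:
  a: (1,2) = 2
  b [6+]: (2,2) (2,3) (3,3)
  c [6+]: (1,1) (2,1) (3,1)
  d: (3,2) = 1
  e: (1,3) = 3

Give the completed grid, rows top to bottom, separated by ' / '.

A is a freebie, leaving (1,2) = 2.
E is a freebie; hence (1,3) = 3.
Cage d is given; hence (3,2) = 1.
1 is placed in row 3; hence (3,3) = 2.
Row 1 now contains 3; hence (1,1) = 1.
Cage c needs sum 6, so (2,1) = 2.
1 is placed in column 2, which forces (2,2) = 3.
Column 3 already has 2, leaving (2,3) = 1.
Row 3 already has 2, which forces (3,1) = 3.

1 2 3 / 2 3 1 / 3 1 2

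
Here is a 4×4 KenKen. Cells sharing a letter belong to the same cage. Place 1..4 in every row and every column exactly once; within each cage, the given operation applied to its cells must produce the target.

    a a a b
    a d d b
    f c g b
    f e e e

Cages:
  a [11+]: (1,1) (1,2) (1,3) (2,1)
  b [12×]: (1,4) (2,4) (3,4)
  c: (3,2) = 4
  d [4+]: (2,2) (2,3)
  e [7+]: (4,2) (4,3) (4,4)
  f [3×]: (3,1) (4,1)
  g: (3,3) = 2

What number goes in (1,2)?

2

Cage c is a single given cell, leaving (3,2) = 4.
Cage g is a single given cell, so (3,3) = 2.
The only place for 2 in row 2 is (2,1).
The 4 cells of cage a must have sum 11; hence (1,2) = 2.
2 is placed in column 2, so (4,2) = 1.
1 is placed in row 4; hence (4,3) = 4.
4 is placed in row 4, leaving (4,4) = 2.
The 4 cells of cage a must have sum 11, leaving (1,1) = 4.
Column 3 now contains 4, leaving (1,3) = 3.
Row 1 already has 3, so (1,4) = 1.
Column 2 now contains 1, so (2,2) = 3.
Cage d's pair has sum 4, which forces (2,3) = 1.
Row 2 already has 3, which forces (2,4) = 4.
The two cells of cage f must have product 3; hence (3,1) = 1.
1 is placed in column 4, leaving (3,4) = 3.
1 is placed in row 4; hence (4,1) = 3.
Completed grid: 4 2 3 1 / 2 3 1 4 / 1 4 2 3 / 3 1 4 2.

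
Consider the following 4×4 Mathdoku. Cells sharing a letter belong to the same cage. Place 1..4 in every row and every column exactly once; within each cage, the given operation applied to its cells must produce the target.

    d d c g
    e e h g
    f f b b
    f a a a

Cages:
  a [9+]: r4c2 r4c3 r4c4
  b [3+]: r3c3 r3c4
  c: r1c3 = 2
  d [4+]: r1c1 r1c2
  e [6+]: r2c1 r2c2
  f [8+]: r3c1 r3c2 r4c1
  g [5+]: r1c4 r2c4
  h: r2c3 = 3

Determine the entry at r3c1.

Cage c is given, so r1c3 = 2.
H is a freebie, which forces r2c3 = 3.
Column 3 already has 2, which forces r3c3 = 1.
1 is placed in row 3; hence r3c4 = 2.
3 is placed in column 3, so r4c3 = 4.
Row 4 now contains 4, which forces r4c4 = 3.
Cage f has sum 8; hence r4c1 = 1.
Row 4 now contains 3; hence r4c2 = 2.
Column 1 already has 1, which forces r1c1 = 3.
Cage d's pair has sum 4, which forces r1c2 = 1.
1 is placed in row 1, which forces r1c4 = 4.
Cage e's pair has sum 6, leaving r2c1 = 2.
2 is placed in column 2, leaving r2c2 = 4.
Column 4 already has 4, so r2c4 = 1.
Column 1 already has 3, which forces r3c1 = 4.
Column 2 already has 4, leaving r3c2 = 3.
Filled in: 3 1 2 4 / 2 4 3 1 / 4 3 1 2 / 1 2 4 3.

4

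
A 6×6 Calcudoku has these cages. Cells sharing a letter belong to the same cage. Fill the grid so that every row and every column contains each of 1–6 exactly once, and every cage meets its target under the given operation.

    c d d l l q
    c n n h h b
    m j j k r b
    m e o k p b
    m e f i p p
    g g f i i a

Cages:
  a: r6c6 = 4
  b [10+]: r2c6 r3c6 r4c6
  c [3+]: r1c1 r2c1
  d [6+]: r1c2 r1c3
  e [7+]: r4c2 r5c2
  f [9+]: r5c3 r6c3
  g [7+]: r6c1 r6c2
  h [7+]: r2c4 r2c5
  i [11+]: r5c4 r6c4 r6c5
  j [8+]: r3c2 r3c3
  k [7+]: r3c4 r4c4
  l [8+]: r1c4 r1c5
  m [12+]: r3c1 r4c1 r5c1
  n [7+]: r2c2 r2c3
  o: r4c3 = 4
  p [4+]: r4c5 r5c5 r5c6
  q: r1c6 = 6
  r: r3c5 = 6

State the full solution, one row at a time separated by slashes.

1 4 2 5 3 6 / 2 6 1 3 4 5 / 4 3 5 1 6 2 / 5 2 4 6 1 3 / 3 5 6 4 2 1 / 6 1 3 2 5 4

Cage q is given, so r1c6 = 6.
R is a freebie; hence r3c5 = 6.
O is a freebie, which forces r4c3 = 4.
Cage p has sum 4, so r4c5 = 1.
Cage p needs sum 4, leaving r5c5 = 2.
The 3 cells of cage p must have sum 4, leaving r5c6 = 1.
Cage a is given, leaving r6c6 = 4.
Row 1 needs a 4, and only r1c2 is open for it.
Cage d needs two cells with sum 6, leaving r1c3 = 2.
Cage e needs two cells with sum 7, so r4c2 = 2.
Column 2 already has 4, which forces r5c2 = 5.
Row 1 already has 2, leaving r1c1 = 1.
Cage c's pair has sum 3, so r2c1 = 2.
Column 2 now contains 5; hence r3c2 = 3.
Cage j's pair has sum 8, leaving r3c3 = 5.
Row 3 now contains 5, leaving r3c6 = 2.
Column 1 now contains 1, which forces r6c1 = 6.
Row 6 already has 6; hence r6c2 = 1.
Row 6 already has 6, which forces r6c3 = 3.
3 is placed in row 6, which forces r6c5 = 5.
The two cells of cage l must have sum 8, leaving r1c4 = 5.
5 is placed in column 5, which forces r1c5 = 3.
1 is placed in column 2, leaving r2c2 = 6.
Cage n's pair has sum 7, which forces r2c3 = 1.
Column 5 now contains 3, leaving r2c5 = 4.
Row 3 now contains 5, so r3c1 = 4.
Row 3 already has 4, which forces r3c4 = 1.
The 3 cells of cage m must have sum 12; hence r4c1 = 5.
Row 4 now contains 5, leaving r4c6 = 3.
Cage m has sum 12, so r5c1 = 3.
Column 3 already has 3, leaving r5c3 = 6.
The 3 cells of cage i must have sum 11, which forces r5c4 = 4.
5 is placed in row 6, leaving r6c4 = 2.
4 is placed in row 2, leaving r2c4 = 3.
3 is placed in column 6, so r2c6 = 5.
Row 4 already has 3, leaving r4c4 = 6.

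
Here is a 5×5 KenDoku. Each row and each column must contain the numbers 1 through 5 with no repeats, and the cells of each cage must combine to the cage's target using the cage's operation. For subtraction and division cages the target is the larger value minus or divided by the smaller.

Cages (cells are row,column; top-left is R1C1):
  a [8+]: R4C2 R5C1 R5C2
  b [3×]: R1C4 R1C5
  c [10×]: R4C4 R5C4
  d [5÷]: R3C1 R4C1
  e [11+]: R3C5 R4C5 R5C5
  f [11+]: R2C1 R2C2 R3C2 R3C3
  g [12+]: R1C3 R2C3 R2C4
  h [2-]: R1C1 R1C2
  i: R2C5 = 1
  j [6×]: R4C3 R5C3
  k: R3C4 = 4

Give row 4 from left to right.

I is a freebie, so R2C5 = 1.
K is a freebie, so R3C4 = 4.
Cage b's pair has product 3, so R1C4 = 1.
1 is placed in column 5, leaving R1C5 = 3.
Row 1 needs a 5, and only R1C3 is open for it.
Column 3 needs a 1, and only R3C3 is open for it.
Row 3 already has 1, so R3C1 = 5.
Row 3 now contains 5, so R3C5 = 2.
Cage d's pair has quotient 5, which forces R4C1 = 1.
Row 3 already has 2, which forces R3C2 = 3.
In row 4, 3 can only go at R4C3, so R4C3 = 3.
Column 3 now contains 3, so R5C3 = 2.
Row 5 now contains 2, so R5C4 = 5.
Row 5 already has 5, so R5C5 = 4.
Column 3 now contains 2, leaving R2C3 = 4.
Column 4 now contains 5; hence R2C4 = 3.
Cage a has sum 8, so R4C2 = 4.
Column 4 now contains 5; hence R4C4 = 2.
4 is placed in column 5, so R4C5 = 5.
Row 5 now contains 2, which forces R5C1 = 3.
Row 5 now contains 4, so R5C2 = 1.
Cage h needs two cells with difference 2; hence R1C1 = 4.
Column 2 now contains 4; hence R1C2 = 2.
Row 2 already has 3, which forces R2C1 = 2.
Row 2 now contains 4; hence R2C2 = 5.
Filled in: 4 2 5 1 3 / 2 5 4 3 1 / 5 3 1 4 2 / 1 4 3 2 5 / 3 1 2 5 4.

1 4 3 2 5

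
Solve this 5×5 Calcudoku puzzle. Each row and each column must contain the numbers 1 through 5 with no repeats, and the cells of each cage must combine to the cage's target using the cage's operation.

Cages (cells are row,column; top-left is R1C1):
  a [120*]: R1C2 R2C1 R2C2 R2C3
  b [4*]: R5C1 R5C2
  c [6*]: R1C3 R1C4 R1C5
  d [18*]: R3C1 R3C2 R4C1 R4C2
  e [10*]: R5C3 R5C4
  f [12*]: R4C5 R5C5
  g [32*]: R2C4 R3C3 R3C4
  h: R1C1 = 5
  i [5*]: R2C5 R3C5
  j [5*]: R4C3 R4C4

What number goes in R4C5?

Cage h is given, which forces R1C1 = 5.
Cage g needs product 32, so R2C4 = 4.
Cage g needs product 32, leaving R3C3 = 4.
Cage g has product 32; hence R3C4 = 2.
2 is placed in column 4, which forces R5C4 = 5.
Cage a has product 120, so R1C2 = 4.
The two cells of cage j must have product 5, so R4C3 = 5.
Column 4 now contains 5, which forces R4C4 = 1.
4 is placed in column 2, so R5C2 = 1.
Row 5 now contains 5; hence R5C3 = 2.
Cage c needs product 6, so R1C3 = 1.
Column 4 already has 1, so R1C4 = 3.
Cage c needs product 6, which forces R1C5 = 2.
Cage a has product 120, so R2C1 = 2.
Cage a has product 120, so R2C2 = 5.
Column 3 already has 2; hence R2C3 = 3.
Row 2 already has 5, which forces R2C5 = 1.
Cage d has product 18, so R3C1 = 1.
Column 2 now contains 1; hence R3C2 = 3.
Column 5 already has 1; hence R3C5 = 5.
Cage d needs product 18; hence R4C1 = 3.
Cage d needs product 18; hence R4C2 = 2.
Row 4 already has 3, which forces R4C5 = 4.
Row 5 now contains 1, so R5C1 = 4.
4 is placed in column 5, which forces R5C5 = 3.
The full grid is 5 4 1 3 2 / 2 5 3 4 1 / 1 3 4 2 5 / 3 2 5 1 4 / 4 1 2 5 3.

4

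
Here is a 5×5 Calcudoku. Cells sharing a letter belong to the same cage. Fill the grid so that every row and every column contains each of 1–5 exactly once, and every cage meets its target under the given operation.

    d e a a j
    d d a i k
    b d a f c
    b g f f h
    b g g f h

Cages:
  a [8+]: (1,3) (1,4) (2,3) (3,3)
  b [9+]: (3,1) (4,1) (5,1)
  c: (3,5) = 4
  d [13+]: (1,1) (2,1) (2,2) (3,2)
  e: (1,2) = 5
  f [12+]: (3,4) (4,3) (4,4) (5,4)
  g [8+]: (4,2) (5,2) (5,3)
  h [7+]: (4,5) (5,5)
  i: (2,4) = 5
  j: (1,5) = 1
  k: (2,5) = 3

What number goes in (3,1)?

Cage e is given, leaving (1,2) = 5.
Cage j is a single given cell, leaving (1,5) = 1.
Cage i is a single given cell, which forces (2,4) = 5.
K is a freebie; hence (2,5) = 3.
C is a freebie, so (3,5) = 4.
Cage d has sum 13, leaving (1,1) = 4.
Cage a has sum 8; hence (1,3) = 3.
Row 1 already has 1, leaving (1,4) = 2.
The 4 cells of cage d must have sum 13, which forces (2,1) = 2.
Cage d has sum 13, leaving (2,2) = 4.
2 is placed in row 2, so (2,3) = 1.
Cage d has sum 13, so (3,2) = 3.
1 is placed in column 3, so (3,3) = 2.
Row 3 now contains 3, so (3,4) = 1.
Row 3 now contains 1, so (3,1) = 5.
Cage f has sum 12, which forces (4,3) = 4.
The 4 cells of cage f must have sum 12, leaving (4,4) = 3.
Cage g needs sum 8, so (5,3) = 5.
Cage f has sum 12, so (5,4) = 4.
Row 5 now contains 5, leaving (5,5) = 2.
3 is placed in row 4, leaving (4,1) = 1.
Cage g has sum 8, so (4,2) = 2.
Column 5 now contains 2, which forces (4,5) = 5.
Cage b has sum 9; hence (5,1) = 3.
Row 5 already has 2; hence (5,2) = 1.
Completed grid: 4 5 3 2 1 / 2 4 1 5 3 / 5 3 2 1 4 / 1 2 4 3 5 / 3 1 5 4 2.

5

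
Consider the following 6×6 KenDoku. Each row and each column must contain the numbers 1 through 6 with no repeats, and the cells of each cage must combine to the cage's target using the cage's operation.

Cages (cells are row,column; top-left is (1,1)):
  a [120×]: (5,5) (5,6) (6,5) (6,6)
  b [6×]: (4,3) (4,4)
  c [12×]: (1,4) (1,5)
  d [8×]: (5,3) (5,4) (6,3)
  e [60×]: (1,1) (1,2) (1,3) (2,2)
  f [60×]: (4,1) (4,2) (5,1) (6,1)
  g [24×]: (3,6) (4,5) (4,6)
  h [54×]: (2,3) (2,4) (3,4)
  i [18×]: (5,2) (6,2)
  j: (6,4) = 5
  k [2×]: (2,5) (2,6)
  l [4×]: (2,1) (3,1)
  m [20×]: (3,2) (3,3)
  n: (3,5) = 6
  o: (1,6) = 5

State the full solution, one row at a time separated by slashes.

6 1 2 4 3 5 / 4 5 3 6 2 1 / 1 4 5 3 6 2 / 5 2 6 1 4 3 / 3 6 1 2 5 4 / 2 3 4 5 1 6

O is a freebie, leaving (1,6) = 5.
Cage h needs product 54, which forces (2,3) = 3.
Cage h needs product 54, so (2,4) = 6.
Cage h has product 54, so (3,4) = 3.
Cage n is a single given cell; hence (3,5) = 6.
J is a freebie, which forces (6,4) = 5.
The two cells of cage c must have product 12, leaving (1,4) = 4.
Cage c needs two cells with product 12, so (1,5) = 3.
The 4 cells of cage e must have product 60, so (2,2) = 5.
5 is placed in column 2, leaving (3,2) = 4.
4 is placed in row 3, so (3,3) = 5.
The two cells of cage b must have product 6, leaving (4,3) = 6.
The two cells of cage b must have product 6, which forces (4,4) = 1.
Column 4 already has 1, so (5,4) = 2.
Cage a has product 120, which forces (5,5) = 5.
Cage l needs two cells with product 4, so (2,1) = 4.
4 is placed in row 3, so (3,1) = 1.
The 3 cells of cage g must have product 24, so (3,6) = 2.
Cage f needs product 60, so (4,1) = 5.
Cage g needs product 24, so (4,5) = 4.
Cage g has product 24, which forces (4,6) = 3.
The two cells of cage k must have product 2, which forces (2,5) = 2.
Column 6 already has 2, which forces (2,6) = 1.
3 is placed in row 4, leaving (4,2) = 2.
Cage f has product 60, leaving (5,1) = 3.
Row 5 already has 3, leaving (5,2) = 6.
Row 5 already has 6; hence (5,6) = 4.
Cage f has product 60, which forces (6,1) = 2.
6 is placed in column 2, leaving (6,2) = 3.
The 4 cells of cage a must have product 120, leaving (6,5) = 1.
Column 6 now contains 4, which forces (6,6) = 6.
Column 1 now contains 2, leaving (1,1) = 6.
6 is placed in column 2; hence (1,2) = 1.
Cage e needs product 60, leaving (1,3) = 2.
Row 5 already has 4, which forces (5,3) = 1.
Row 6 already has 1, which forces (6,3) = 4.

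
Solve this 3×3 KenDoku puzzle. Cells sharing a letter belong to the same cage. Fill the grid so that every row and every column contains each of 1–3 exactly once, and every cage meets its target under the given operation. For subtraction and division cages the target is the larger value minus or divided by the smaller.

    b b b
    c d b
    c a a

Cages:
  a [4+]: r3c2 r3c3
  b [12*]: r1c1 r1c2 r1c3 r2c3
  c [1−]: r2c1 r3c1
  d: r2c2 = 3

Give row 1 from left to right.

D is a freebie; hence r2c2 = 3.
Cage b needs product 12, leaving r2c3 = 2.
Column 2 already has 3, which forces r3c2 = 1.
Row 3 now contains 1, which forces r3c3 = 3.
Cage b has product 12, leaving r1c1 = 3.
1 is placed in column 2, leaving r1c2 = 2.
Column 3 now contains 3, leaving r1c3 = 1.
2 is placed in row 2; hence r2c1 = 1.
Row 3 now contains 3, so r3c1 = 2.
Completed grid: 3 2 1 / 1 3 2 / 2 1 3.

3 2 1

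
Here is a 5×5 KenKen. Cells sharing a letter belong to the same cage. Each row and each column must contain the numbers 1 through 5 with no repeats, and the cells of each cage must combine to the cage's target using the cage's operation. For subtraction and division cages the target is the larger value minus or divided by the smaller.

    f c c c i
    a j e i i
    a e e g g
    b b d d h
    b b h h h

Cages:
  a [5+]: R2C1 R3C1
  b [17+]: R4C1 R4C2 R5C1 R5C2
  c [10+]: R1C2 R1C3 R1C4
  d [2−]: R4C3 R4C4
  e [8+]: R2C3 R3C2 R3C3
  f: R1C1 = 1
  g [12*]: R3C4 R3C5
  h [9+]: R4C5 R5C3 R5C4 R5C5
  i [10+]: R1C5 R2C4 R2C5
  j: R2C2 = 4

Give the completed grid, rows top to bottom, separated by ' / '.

1 2 3 5 4 / 3 4 2 1 5 / 2 1 5 4 3 / 4 5 1 3 2 / 5 3 4 2 1

Cage f is given, which forces R1C1 = 1.
J is a freebie, leaving R2C2 = 4.
Row 1 needs a 4, and only R1C5 is open for it.
Cage g needs two cells with product 12, which forces R3C4 = 4.
4 is placed in column 5, so R3C5 = 3.
Cage a's pair has sum 5; hence R2C1 = 3.
Row 3 now contains 3; hence R3C1 = 2.
Cage e has sum 8; hence R2C3 = 2.
Row 5 needs a 3, and only R5C2 is open for it.
Cage b needs sum 17, so R4C1 = 4.
Column 2 already has 3, leaving R4C2 = 5.
Cage b has sum 17; hence R5C1 = 5.
Column 2 now contains 5, so R1C2 = 2.
Column 2 now contains 5, which forces R3C2 = 1.
Cage e needs sum 8, so R3C3 = 5.
Cage h has sum 9, leaving R4C5 = 2.
The 4 cells of cage h must have sum 9; hence R5C3 = 4.
The 4 cells of cage h must have sum 9; hence R5C4 = 2.
Cage h needs sum 9, leaving R5C5 = 1.
Column 3 already has 5, leaving R1C3 = 3.
The 3 cells of cage c must have sum 10, so R1C4 = 5.
The 3 cells of cage i must have sum 10, which forces R2C4 = 1.
1 is placed in column 5; hence R2C5 = 5.
Column 3 now contains 3, so R4C3 = 1.
1 is placed in column 4, leaving R4C4 = 3.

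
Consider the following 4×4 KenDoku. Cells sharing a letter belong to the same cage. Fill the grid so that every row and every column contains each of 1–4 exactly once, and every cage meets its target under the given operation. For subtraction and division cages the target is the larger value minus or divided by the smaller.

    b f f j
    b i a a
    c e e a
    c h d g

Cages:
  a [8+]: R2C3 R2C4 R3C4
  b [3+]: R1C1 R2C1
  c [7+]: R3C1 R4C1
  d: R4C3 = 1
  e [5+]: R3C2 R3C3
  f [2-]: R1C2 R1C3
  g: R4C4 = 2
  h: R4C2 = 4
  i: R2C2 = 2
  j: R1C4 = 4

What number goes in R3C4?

1

Cage j is given; hence R1C4 = 4.
Cage i is a single given cell, leaving R2C2 = 2.
Cage h is given, which forces R4C2 = 4.
Cage d is given; hence R4C3 = 1.
Cage g is a single given cell, leaving R4C4 = 2.
Cage b's pair has sum 3, so R1C1 = 2.
Cage f needs two cells with difference 2, which forces R1C2 = 1.
Cage f's pair has difference 2, leaving R1C3 = 3.
Row 2 now contains 2, leaving R2C1 = 1.
Cage a needs sum 8; hence R2C3 = 4.
Row 2 now contains 1, which forces R2C4 = 3.
Cage c's pair has sum 7, so R3C1 = 4.
Column 2 now contains 1; hence R3C2 = 3.
Column 3 already has 4, leaving R3C3 = 2.
Column 4 now contains 3, which forces R3C4 = 1.
Row 4 now contains 4; hence R4C1 = 3.
Filled in: 2 1 3 4 / 1 2 4 3 / 4 3 2 1 / 3 4 1 2.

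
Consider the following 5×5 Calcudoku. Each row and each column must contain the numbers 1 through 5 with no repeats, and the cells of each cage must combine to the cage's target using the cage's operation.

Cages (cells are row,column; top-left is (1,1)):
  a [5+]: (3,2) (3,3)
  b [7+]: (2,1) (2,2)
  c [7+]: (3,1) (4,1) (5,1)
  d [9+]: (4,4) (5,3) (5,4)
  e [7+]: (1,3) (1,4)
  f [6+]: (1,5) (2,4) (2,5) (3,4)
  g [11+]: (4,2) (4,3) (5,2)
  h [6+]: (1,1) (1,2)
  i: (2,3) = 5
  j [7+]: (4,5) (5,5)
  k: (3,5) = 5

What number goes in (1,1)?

Cage i is given, so (2,3) = 5.
K is a freebie, leaving (3,5) = 5.
In column 1, 3 can only go at (2,1), so (2,1) = 3.
Row 2 now contains 3, which forces (2,2) = 4.
In column 1, 5 can only go at (1,1), so (1,1) = 5.
Cage h needs two cells with sum 6, which forces (1,2) = 1.
Row 1 now contains 1, which forces (1,5) = 2.
Column 5 now contains 2, which forces (2,5) = 1.
1 is placed in row 2, so (2,4) = 2.
The 4 cells of cage f must have sum 6, which forces (3,4) = 1.
Row 3 needs a 4, and only (3,1) is open for it.
Row 4 needs a 1, and only (4,1) is open for it.
Column 1 already has 1; hence (5,1) = 2.
Row 5 now contains 2, which forces (5,3) = 1.
The only place for 2 in row 4 is (4,2).
Column 2 already has 2, so (3,2) = 3.
Cage a needs two cells with sum 5; hence (3,3) = 2.
Cage g has sum 11; hence (4,3) = 4.
Row 4 now contains 4, leaving (4,5) = 3.
The 3 cells of cage g must have sum 11, leaving (5,2) = 5.
Row 5 already has 5, so (5,4) = 3.
Column 5 already has 3, leaving (5,5) = 4.
4 is placed in column 3, so (1,3) = 3.
Column 4 now contains 3, leaving (1,4) = 4.
Row 4 now contains 3, leaving (4,4) = 5.
The full grid is 5 1 3 4 2 / 3 4 5 2 1 / 4 3 2 1 5 / 1 2 4 5 3 / 2 5 1 3 4.

5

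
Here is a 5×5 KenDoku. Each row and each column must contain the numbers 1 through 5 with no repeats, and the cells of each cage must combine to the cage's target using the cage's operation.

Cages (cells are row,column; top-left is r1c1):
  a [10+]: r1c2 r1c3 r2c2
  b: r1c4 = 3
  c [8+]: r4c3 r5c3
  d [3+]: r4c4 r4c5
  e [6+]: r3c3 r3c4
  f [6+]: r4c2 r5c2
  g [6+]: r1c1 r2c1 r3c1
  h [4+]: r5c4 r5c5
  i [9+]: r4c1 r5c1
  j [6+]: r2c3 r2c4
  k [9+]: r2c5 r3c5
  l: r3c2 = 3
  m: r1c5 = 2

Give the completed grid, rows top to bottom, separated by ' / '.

1 5 4 3 2 / 3 1 2 4 5 / 2 3 1 5 4 / 5 4 3 2 1 / 4 2 5 1 3

B is a freebie; hence r1c4 = 3.
M is a freebie, which forces r1c5 = 2.
L is a freebie, leaving r3c2 = 3.
Column 5 now contains 2, leaving r4c5 = 1.
Column 4 now contains 3, which forces r5c4 = 1.
1 is placed in column 5, so r5c5 = 3.
2 is placed in row 1; hence r1c1 = 1.
Cage g needs sum 6; hence r2c1 = 3.
Cage g has sum 6, so r3c1 = 2.
Cage c needs two cells with sum 8, so r4c3 = 3.
Row 4 now contains 1, so r4c4 = 2.
3 is placed in row 5, which forces r5c3 = 5.
Cage a needs sum 10, so r1c2 = 5.
Column 3 now contains 5, leaving r1c3 = 4.
The 3 cells of cage a must have sum 10, so r2c2 = 1.
1 is placed in row 2, leaving r2c3 = 2.
Cage e's pair has sum 6, which forces r3c3 = 1.
The two cells of cage e must have sum 6, so r3c4 = 5.
Row 3 already has 5, so r3c5 = 4.
Cage i's pair has sum 9, so r4c1 = 5.
Row 4 already has 2, leaving r4c2 = 4.
Row 5 already has 5, so r5c1 = 4.
The two cells of cage f must have sum 6, so r5c2 = 2.
Column 4 now contains 5, leaving r2c4 = 4.
Column 5 already has 4; hence r2c5 = 5.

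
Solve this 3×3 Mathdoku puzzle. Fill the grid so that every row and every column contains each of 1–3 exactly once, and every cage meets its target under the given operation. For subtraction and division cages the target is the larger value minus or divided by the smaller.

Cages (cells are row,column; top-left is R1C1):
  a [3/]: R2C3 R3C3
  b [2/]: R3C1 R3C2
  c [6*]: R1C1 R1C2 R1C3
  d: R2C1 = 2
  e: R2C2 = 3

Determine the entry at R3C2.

D is a freebie; hence R2C1 = 2.
Cage e is a single given cell, so R2C2 = 3.
Row 2 now contains 3; hence R2C3 = 1.
2 is placed in column 1; hence R3C1 = 1.
Row 3 now contains 1; hence R3C2 = 2.
Column 3 already has 1, so R3C3 = 3.
Column 1 already has 1, which forces R1C1 = 3.
2 is placed in column 2, so R1C2 = 1.
Column 3 already has 3, which forces R1C3 = 2.
The full grid is 3 1 2 / 2 3 1 / 1 2 3.

2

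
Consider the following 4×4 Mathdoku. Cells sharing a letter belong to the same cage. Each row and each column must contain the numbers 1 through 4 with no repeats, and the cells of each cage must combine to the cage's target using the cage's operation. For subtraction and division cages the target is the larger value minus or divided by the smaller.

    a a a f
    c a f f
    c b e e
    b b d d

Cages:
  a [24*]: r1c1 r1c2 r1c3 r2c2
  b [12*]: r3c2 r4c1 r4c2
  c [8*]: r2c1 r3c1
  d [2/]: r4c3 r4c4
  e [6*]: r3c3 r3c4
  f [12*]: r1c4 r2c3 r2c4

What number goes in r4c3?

In row 3, 1 can only go at r3c2, so r3c2 = 1.
The only place for 4 in row 3 is r3c1.
Column 1 already has 4, leaving r2c1 = 2.
Column 1 already has 4, so r4c1 = 3.
The 3 cells of cage b must have product 12, which forces r4c2 = 4.
3 is placed in column 1, so r1c1 = 1.
Cage a needs product 24, so r1c2 = 2.
Cage a has product 24, so r1c3 = 4.
4 is placed in row 1; hence r1c4 = 3.
Column 2 already has 4, which forces r2c2 = 3.
Row 2 now contains 3, which forces r2c3 = 1.
Row 2 already has 1, so r2c4 = 4.
Column 4 already has 3, so r3c4 = 2.
1 is placed in column 3, which forces r4c3 = 2.
2 is placed in column 4, so r4c4 = 1.
2 is placed in row 3, leaving r3c3 = 3.
Completed grid: 1 2 4 3 / 2 3 1 4 / 4 1 3 2 / 3 4 2 1.

2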